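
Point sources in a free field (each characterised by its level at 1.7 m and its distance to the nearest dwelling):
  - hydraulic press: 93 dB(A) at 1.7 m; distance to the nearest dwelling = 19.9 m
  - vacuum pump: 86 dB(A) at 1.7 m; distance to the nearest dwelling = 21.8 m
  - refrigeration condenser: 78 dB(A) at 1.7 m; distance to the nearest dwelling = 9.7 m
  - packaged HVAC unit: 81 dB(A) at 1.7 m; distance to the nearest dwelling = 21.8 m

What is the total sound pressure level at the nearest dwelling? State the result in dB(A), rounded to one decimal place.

72.9 dB(A)

First find each source's level at the receiver (point-source: −20·log₁₀(r/r_ref)), then combine on an intensity basis.
hydraulic press: 93 − 20·log₁₀(19.9/1.7) = 93 − 21.37 = 71.63 dB(A).
vacuum pump: 86 − 20·log₁₀(21.8/1.7) = 86 − 22.16 = 63.84 dB(A).
refrigeration condenser: 78 − 20·log₁₀(9.7/1.7) = 78 − 15.13 = 62.87 dB(A).
packaged HVAC unit: 81 − 20·log₁₀(21.8/1.7) = 81 − 22.16 = 58.84 dB(A).
Σ 10^(L/10) = 1.969e+07 → L_total = 10·log₁₀(1.969e+07) = 72.94 dB(A).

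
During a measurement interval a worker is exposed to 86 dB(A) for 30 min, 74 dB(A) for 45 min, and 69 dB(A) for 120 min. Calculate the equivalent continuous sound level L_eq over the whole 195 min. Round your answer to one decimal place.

78.6 dB(A)

Weight each interval's intensity by its duration and average over T = 195 min:
Σ tᵢ·10^(Lᵢ/10) = 30·10^(86/10) + 45·10^(74/10) + 120·10^(69/10) = 1.403e+10.
L_eq = 10·log₁₀(1.403e+10/195) = 78.57 dB(A).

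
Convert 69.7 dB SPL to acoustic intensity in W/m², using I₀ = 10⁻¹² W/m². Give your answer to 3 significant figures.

9.33e-06 W/m²

L = 10·log₁₀(I/I₀) ⇒ I = I₀·10^(L/10) = 10⁻¹² × 10^6.97.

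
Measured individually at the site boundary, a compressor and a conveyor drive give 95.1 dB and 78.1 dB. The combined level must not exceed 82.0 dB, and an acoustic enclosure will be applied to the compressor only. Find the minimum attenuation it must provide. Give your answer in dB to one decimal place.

Fixed contribution from the other source: Σ 10^(L/10) = 10^(78.1/10) = 6.457e+07 (78.10 dB).
The limit corresponds to 10^(82.0/10) = 1.585e+08; subtracting the fixed part leaves 9.392e+07 for the compressor, i.e. 79.73 dB.
Required insertion loss = 95.1 − 79.73 = 15.37 dB.

15.4 dB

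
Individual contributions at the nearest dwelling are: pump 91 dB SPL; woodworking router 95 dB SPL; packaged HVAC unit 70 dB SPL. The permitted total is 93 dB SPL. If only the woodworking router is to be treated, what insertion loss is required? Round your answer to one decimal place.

6.4 dB

The untreated sources together contribute 10^(91/10) + 10^(70/10) = 1.269e+09, i.e. 91.03 dB SPL.
To meet 93 dB SPL overall, the treated woodworking router may contribute at most 10^(93/10) − 1.269e+09 = 7.263e+08, i.e. 88.61 dB SPL.
So the woodworking router must be reduced from 95 to 88.61 dB SPL: IL = 6.39 dB.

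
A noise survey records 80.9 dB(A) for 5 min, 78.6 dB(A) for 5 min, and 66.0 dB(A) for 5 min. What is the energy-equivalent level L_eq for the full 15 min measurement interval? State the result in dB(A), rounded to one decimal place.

78.2 dB(A)

The energy average is taken in the linear domain: L_eq = 10·log₁₀[(Σ tᵢ·10^(Lᵢ/10))/T], T = 15 min.
Σ tᵢ·10^(Lᵢ/10) = 5·10^(80.9/10) + 5·10^(78.6/10) + 5·10^(66.0/10) = 9.973e+08.
L_eq = 10·log₁₀(9.973e+08/15) = 78.23 dB(A).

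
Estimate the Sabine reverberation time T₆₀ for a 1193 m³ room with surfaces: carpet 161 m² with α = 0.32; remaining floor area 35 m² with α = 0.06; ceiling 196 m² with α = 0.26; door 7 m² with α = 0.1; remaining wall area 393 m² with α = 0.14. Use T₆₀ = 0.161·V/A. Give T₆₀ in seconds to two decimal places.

A = Σ Sᵢαᵢ = 161·0.32 + 35·0.06 + 196·0.26 + 7·0.1 + 393·0.14 = 160.30 m².
T₆₀ = 0.161·V/A = 0.161·1193/160.30 = 1.198 s.

1.20 s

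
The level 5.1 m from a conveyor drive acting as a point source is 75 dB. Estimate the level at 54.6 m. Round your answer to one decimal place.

54.4 dB

Spherical spreading from a point source gives a 20·log₁₀(r₂/r₁) drop.
L₂ = 75 − 20·log₁₀(54.6/5.1) = 75 − 20.592 = 54.41 dB.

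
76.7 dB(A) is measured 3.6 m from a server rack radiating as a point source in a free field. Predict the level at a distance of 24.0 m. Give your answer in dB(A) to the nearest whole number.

Point-source attenuation: ΔL = 20·log₁₀(r₂/r₁) = 20·log₁₀(24.0/3.6) = 16.478 dB.
L₂ = 76.7 − 20·log₁₀(24.0/3.6) = 76.7 − 16.478 = 60.22 dB(A).

60 dB(A)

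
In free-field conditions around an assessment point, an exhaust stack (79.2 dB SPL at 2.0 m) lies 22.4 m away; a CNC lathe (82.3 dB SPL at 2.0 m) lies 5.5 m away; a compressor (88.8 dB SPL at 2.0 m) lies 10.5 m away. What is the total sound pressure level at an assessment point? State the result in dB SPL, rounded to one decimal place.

77.0 dB SPL

First find each source's level at the receiver (point-source: −20·log₁₀(r/r_ref)), then combine on an intensity basis.
exhaust stack: 79.2 − 20·log₁₀(22.4/2.0) = 79.2 − 20.98 = 58.22 dB SPL.
CNC lathe: 82.3 − 20·log₁₀(5.5/2.0) = 82.3 − 8.79 = 73.51 dB SPL.
compressor: 88.8 − 20·log₁₀(10.5/2.0) = 88.8 − 14.40 = 74.40 dB SPL.
Σ 10^(L/10) = 5.064e+07 → L_total = 10·log₁₀(5.064e+07) = 77.05 dB SPL.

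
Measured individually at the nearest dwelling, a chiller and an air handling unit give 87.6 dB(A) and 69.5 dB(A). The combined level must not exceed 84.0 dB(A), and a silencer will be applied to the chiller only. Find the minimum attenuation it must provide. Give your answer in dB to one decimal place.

3.8 dB

The untreated sources together contribute 10^(69.5/10) = 8.913e+06, i.e. 69.50 dB(A).
The limit corresponds to 10^(84.0/10) = 2.512e+08; subtracting the fixed part leaves 2.423e+08 for the chiller, i.e. 83.84 dB(A).
Required insertion loss = 87.6 − 83.84 = 3.76 dB.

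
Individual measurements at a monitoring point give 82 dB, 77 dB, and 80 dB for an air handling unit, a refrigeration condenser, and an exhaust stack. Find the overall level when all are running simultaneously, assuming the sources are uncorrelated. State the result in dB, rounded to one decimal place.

For uncorrelated sources the intensities add, so convert each level to linear form, sum, and take 10·log₁₀ of the total.
Σ 10^(L/10) = 10^(82/10) + 10^(77/10) + 10^(80/10) = 3.086e+08.
L_total = 10·log₁₀(3.086e+08) = 84.89 dB.

84.9 dB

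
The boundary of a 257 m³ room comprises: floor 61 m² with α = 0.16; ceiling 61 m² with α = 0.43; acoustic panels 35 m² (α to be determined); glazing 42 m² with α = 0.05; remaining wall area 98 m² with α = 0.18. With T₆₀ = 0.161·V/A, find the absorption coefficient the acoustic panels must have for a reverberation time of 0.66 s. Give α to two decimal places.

0.20

Required total absorption A = 0.161·257/0.66 = 62.69 m².
Absorption from the other surfaces = 61·0.16 + 61·0.43 + 42·0.05 + 98·0.18 = 55.73 m², so the acoustic panels must supply 6.96 m² over 35 m².
α = 6.96/35 = 0.199.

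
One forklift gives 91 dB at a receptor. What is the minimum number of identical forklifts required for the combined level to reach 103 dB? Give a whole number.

16

N identical sources give L₁ + 10·log₁₀ N, so require 10·log₁₀ N ≥ 103 − 91 = 12.0 dB.
N ≥ 10^(12.0/10) = 15.849, so N = 16.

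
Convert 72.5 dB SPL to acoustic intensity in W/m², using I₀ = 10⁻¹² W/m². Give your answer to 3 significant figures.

L = 10·log₁₀(I/I₀) ⇒ I = I₀·10^(L/10) = 10⁻¹² × 10^7.25.

1.78e-05 W/m²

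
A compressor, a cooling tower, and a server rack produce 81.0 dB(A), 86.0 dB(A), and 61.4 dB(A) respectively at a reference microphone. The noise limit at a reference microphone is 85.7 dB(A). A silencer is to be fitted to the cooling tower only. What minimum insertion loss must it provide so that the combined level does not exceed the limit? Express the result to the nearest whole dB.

Everything except the cooling tower sums to 10^(81.0/10) + 10^(61.4/10) = 1.273e+08 in linear terms, 81.05 dB(A).
The limit corresponds to 10^(85.7/10) = 3.715e+08; subtracting the fixed part leaves 2.443e+08 for the cooling tower, i.e. 83.88 dB(A).
Required insertion loss = 86.0 − 83.88 = 2.12 dB.

2 dB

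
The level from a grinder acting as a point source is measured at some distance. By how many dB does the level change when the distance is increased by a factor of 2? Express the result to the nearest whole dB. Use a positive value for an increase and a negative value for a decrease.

A point source loses 6 dB per doubling of distance; generally ΔL = −20·log₁₀(r₂/r₁).
ΔL = −20·log₁₀(2) = -6.02 dB.

-6 dB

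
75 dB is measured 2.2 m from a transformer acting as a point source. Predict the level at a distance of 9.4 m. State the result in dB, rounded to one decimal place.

Spherical spreading from a point source gives a 20·log₁₀(r₂/r₁) drop.
L₂ = 75 − 20·log₁₀(9.4/2.2) = 75 − 12.614 = 62.39 dB.

62.4 dB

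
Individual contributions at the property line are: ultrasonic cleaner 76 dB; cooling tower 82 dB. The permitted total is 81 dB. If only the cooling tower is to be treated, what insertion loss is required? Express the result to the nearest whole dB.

3 dB

Everything except the cooling tower sums to 10^(76/10) = 3.981e+07 in linear terms, 76.00 dB.
To meet 81 dB overall, the treated cooling tower may contribute at most 10^(81/10) − 3.981e+07 = 8.608e+07, i.e. 79.35 dB.
Required insertion loss = 82 − 79.35 = 2.65 dB.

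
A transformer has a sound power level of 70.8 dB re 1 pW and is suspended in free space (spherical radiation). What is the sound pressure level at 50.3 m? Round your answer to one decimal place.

Free-field spherical radiation: L_p = L_w − 10·log₁₀(4π·r²), r = 50.3 m.
4π·r² = 3.179e+04 m², 10·log₁₀ of that is 45.023 dB.
L_p = 70.8 − 45.023 = 25.78 dB.

25.8 dB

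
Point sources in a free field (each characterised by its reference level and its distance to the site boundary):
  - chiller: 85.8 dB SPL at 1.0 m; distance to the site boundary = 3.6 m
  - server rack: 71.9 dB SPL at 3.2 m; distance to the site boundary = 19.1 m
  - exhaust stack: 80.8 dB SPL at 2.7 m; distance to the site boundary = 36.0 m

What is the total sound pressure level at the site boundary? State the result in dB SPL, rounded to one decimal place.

Apply inverse-square spreading to bring every level to the receiver, then sum 10^(L/10).
chiller: 85.8 − 20·log₁₀(3.6/1.0) = 85.8 − 11.13 = 74.67 dB SPL.
server rack: 71.9 − 20·log₁₀(19.1/3.2) = 71.9 − 15.52 = 56.38 dB SPL.
exhaust stack: 80.8 − 20·log₁₀(36.0/2.7) = 80.8 − 22.50 = 58.30 dB SPL.
Σ 10^(L/10) = 3.045e+07 → L_total = 10·log₁₀(3.045e+07) = 74.84 dB SPL.

74.8 dB SPL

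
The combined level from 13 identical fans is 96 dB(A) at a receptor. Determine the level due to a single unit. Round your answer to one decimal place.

For N identical incoherent sources L_total = L₁ + 10·log₁₀ N, so L₁ = 96 − 10·log₁₀(13) = 96 − 11.139.

84.9 dB(A)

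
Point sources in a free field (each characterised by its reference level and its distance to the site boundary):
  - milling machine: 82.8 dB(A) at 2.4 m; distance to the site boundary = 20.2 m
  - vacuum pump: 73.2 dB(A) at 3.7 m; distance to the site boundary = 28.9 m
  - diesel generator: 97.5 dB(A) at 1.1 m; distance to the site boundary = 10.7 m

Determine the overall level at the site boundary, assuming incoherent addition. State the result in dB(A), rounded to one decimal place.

78.0 dB(A)

Apply inverse-square spreading to bring every level to the receiver, then sum 10^(L/10).
milling machine: 82.8 − 20·log₁₀(20.2/2.4) = 82.8 − 18.50 = 64.30 dB(A).
vacuum pump: 73.2 − 20·log₁₀(28.9/3.7) = 73.2 − 17.85 = 55.35 dB(A).
diesel generator: 97.5 − 20·log₁₀(10.7/1.1) = 97.5 − 19.76 = 77.74 dB(A).
Σ 10^(L/10) = 6.246e+07 → L_total = 10·log₁₀(6.246e+07) = 77.96 dB(A).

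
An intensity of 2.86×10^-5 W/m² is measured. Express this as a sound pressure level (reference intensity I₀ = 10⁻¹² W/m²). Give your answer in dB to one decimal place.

74.6 dB

Dividing by I₀ shifts the exponent by 12: I/I₀ = 2.86×10^7.
L = 10·(0.4564 + 7) = 74.56 dB.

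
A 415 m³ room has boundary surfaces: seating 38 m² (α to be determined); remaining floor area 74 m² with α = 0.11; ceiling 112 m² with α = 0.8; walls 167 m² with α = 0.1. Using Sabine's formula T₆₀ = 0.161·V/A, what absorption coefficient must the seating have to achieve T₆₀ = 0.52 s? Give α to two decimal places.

0.37

From T₆₀ = 0.161·V/A, the target T₆₀ = 0.52 s needs A = 0.161·415/0.52 = 128.49 m².
Absorption from the other surfaces = 74·0.11 + 112·0.8 + 167·0.1 = 114.44 m², so the seating must supply 14.05 m² over 38 m².
α = 14.05/38 = 0.370.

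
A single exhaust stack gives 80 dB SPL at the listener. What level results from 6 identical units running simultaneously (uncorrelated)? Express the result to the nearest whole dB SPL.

88 dB SPL

With 6 equal, uncorrelated contributions the intensity is 6× that of one unit, giving a rise of 10·log₁₀ 6.
L_total = 80 + 10·log₁₀(6) = 80 + 7.782 = 87.78 dB SPL.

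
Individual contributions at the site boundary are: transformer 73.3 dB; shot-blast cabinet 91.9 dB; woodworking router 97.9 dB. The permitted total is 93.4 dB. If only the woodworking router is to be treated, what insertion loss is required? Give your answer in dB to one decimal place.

Fixed contribution from the other sources: Σ 10^(L/10) = 10^(73.3/10) + 10^(91.9/10) = 1.570e+09 (91.96 dB).
The limit corresponds to 10^(93.4/10) = 2.188e+09; subtracting the fixed part leaves 6.176e+08 for the woodworking router, i.e. 87.91 dB.
Required insertion loss = 97.9 − 87.91 = 9.99 dB.

10.0 dB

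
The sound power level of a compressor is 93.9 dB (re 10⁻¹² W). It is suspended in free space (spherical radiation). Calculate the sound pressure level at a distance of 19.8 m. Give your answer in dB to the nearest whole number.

L_p = L_w − 10·log₁₀(4π·r²) with r = 19.8 m.
4π·r² = 4927 m², 10·log₁₀ of that is 36.925 dB.
L_p = 93.9 − 36.925 = 56.97 dB.

57 dB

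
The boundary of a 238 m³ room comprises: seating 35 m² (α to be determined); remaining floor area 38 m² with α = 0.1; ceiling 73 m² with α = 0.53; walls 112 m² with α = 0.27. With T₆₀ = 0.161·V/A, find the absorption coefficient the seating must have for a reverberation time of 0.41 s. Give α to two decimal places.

A = 0.161·V/T₆₀ = 0.161·238/0.41 = 93.46 m² sabins.
Absorption from the other surfaces = 38·0.1 + 73·0.53 + 112·0.27 = 72.73 m², so the seating must supply 20.73 m² over 35 m².
α = 20.73/35 = 0.592.

0.59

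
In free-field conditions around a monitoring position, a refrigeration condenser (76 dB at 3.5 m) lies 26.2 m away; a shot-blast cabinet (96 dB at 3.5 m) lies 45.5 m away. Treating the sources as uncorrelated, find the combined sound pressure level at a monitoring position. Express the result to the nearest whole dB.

74 dB

First find each source's level at the receiver (point-source: −20·log₁₀(r/r_ref)), then combine on an intensity basis.
refrigeration condenser: 76 − 20·log₁₀(26.2/3.5) = 76 − 17.48 = 58.52 dB.
shot-blast cabinet: 96 − 20·log₁₀(45.5/3.5) = 96 − 22.28 = 73.72 dB.
Σ 10^(L/10) = 2.427e+07 → L_total = 10·log₁₀(2.427e+07) = 73.85 dB.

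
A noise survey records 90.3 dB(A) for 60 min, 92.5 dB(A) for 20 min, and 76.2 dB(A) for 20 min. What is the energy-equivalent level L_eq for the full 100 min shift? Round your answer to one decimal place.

L_eq = 10·log₁₀[(1/T)·Σ tᵢ·10^(Lᵢ/10)] with T = 100 min.
Σ tᵢ·10^(Lᵢ/10) = 60·10^(90.3/10) + 20·10^(92.5/10) + 20·10^(76.2/10) = 1.007e+11.
L_eq = 10·log₁₀(1.007e+11/100) = 90.03 dB(A).

90.0 dB(A)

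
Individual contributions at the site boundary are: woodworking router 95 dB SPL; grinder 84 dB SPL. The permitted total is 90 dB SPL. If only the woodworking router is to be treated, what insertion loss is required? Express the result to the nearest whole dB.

6 dB

Everything except the woodworking router sums to 10^(84/10) = 2.512e+08 in linear terms, 84.00 dB SPL.
The limit corresponds to 10^(90/10) = 1.000e+09; subtracting the fixed part leaves 7.488e+08 for the woodworking router, i.e. 88.74 dB SPL.
So the woodworking router must be reduced from 95 to 88.74 dB SPL: IL = 6.26 dB.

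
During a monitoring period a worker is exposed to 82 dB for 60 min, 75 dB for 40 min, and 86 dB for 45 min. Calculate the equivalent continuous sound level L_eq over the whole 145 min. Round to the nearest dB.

83 dB

The energy average is taken in the linear domain: L_eq = 10·log₁₀[(Σ tᵢ·10^(Lᵢ/10))/T], T = 145 min.
Σ tᵢ·10^(Lᵢ/10) = 60·10^(82/10) + 40·10^(75/10) + 45·10^(86/10) = 2.869e+10.
L_eq = 10·log₁₀(2.869e+10/145) = 82.96 dB.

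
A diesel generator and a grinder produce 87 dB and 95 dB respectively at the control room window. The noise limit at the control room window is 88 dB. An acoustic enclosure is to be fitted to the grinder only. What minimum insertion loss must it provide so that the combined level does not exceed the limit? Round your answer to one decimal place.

Fixed contribution from the other source: Σ 10^(L/10) = 10^(87/10) = 5.012e+08 (87.00 dB).
To meet 88 dB overall, the treated grinder may contribute at most 10^(88/10) − 5.012e+08 = 1.298e+08, i.e. 81.13 dB.
So the grinder must be reduced from 95 to 81.13 dB: IL = 13.87 dB.

13.9 dB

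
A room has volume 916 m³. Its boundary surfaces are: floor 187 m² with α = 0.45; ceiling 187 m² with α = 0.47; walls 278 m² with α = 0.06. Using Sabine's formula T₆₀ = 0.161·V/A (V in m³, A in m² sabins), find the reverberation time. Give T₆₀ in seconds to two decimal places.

0.78 s

Summing Sᵢαᵢ: 187·0.45 + 187·0.47 + 278·0.06 = 188.72 m².
T₆₀ = 0.161 × 916 / 188.72 = 0.781 s.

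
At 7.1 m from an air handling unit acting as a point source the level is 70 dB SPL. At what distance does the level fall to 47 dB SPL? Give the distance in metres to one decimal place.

For a point source L₁ − L₂ = 20·log₁₀(r₂/r₁), so r₂ = r₁·10^((L₁−L₂)/20).
r₂ = 7.1·10^((70−47)/20) = 7.1·10^(23.0/20) = 100.29 m.

100.3 m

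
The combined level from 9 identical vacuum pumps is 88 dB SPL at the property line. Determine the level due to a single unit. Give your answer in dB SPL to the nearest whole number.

78 dB SPL

9 equal contributions raise the level by 10·log₁₀ 9 = 9.542 dB, so each unit alone gives 88 − 9.542.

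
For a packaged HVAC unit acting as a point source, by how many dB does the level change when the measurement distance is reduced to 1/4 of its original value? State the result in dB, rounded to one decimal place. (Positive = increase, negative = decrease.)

With spherical spreading the level changes by −20·log₁₀(r₂/r₁).
ΔL = −20·log₁₀(0.25) = +12.04 dB.

+12.0 dB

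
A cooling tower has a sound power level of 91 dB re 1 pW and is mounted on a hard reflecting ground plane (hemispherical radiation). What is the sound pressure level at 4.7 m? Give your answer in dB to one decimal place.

The power spreads over a hemisphere of area 2π·r², so L_p = L_w − 10·log₁₀(2π·r²).
2π·r² = 138.8 m², 10·log₁₀ of that is 21.424 dB.
L_p = 91 − 21.424 = 69.58 dB.

69.6 dB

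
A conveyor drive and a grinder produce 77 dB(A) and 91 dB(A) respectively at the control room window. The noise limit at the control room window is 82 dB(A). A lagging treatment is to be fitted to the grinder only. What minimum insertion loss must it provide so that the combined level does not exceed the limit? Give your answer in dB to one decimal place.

10.7 dB

Fixed contribution from the other source: Σ 10^(L/10) = 10^(77/10) = 5.012e+07 (77.00 dB(A)).
To meet 82 dB(A) overall, the treated grinder may contribute at most 10^(82/10) − 5.012e+07 = 1.084e+08, i.e. 80.35 dB(A).
Required insertion loss = 91 − 80.35 = 10.65 dB.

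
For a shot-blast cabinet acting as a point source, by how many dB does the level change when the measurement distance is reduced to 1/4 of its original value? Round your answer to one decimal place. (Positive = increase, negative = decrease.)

A point source loses 6 dB per doubling of distance; generally ΔL = −20·log₁₀(r₂/r₁).
ΔL = −20·log₁₀(0.25) = +12.04 dB.

+12.0 dB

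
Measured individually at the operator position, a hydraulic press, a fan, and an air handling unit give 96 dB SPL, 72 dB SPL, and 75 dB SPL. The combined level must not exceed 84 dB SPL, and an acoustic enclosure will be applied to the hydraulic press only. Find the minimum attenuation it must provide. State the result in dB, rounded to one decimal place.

12.9 dB

The untreated sources together contribute 10^(72/10) + 10^(75/10) = 4.747e+07, i.e. 76.76 dB SPL.
To meet 84 dB SPL overall, the treated hydraulic press may contribute at most 10^(84/10) − 4.747e+07 = 2.037e+08, i.e. 83.09 dB SPL.
So the hydraulic press must be reduced from 96 to 83.09 dB SPL: IL = 12.91 dB.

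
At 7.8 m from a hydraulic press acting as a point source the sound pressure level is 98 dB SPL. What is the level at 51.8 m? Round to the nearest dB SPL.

82 dB SPL

For a point source, L₂ = L₁ − 20·log₁₀(r₂/r₁).
L₂ = 98 − 20·log₁₀(51.8/7.8) = 98 − 16.445 = 81.56 dB SPL.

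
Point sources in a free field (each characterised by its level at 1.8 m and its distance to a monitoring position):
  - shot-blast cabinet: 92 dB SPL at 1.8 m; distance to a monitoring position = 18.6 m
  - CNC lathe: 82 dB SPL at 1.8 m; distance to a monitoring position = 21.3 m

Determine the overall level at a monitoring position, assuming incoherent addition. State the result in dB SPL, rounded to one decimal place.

Apply inverse-square spreading to bring every level to the receiver, then sum 10^(L/10).
shot-blast cabinet: 92 − 20·log₁₀(18.6/1.8) = 92 − 20.28 = 71.72 dB SPL.
CNC lathe: 82 − 20·log₁₀(21.3/1.8) = 82 − 21.46 = 60.54 dB SPL.
Σ 10^(L/10) = 1.597e+07 → L_total = 10·log₁₀(1.597e+07) = 72.03 dB SPL.

72.0 dB SPL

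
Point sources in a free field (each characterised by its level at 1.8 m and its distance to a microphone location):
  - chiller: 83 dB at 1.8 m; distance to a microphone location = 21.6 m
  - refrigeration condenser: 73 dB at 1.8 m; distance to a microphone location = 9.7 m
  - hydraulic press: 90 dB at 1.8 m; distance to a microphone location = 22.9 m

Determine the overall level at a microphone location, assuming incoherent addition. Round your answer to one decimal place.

69.2 dB

Propagate each source to the receiver with L = L_ref − 20·log₁₀(r/r_ref), then add intensities.
chiller: 83 − 20·log₁₀(21.6/1.8) = 83 − 21.58 = 61.42 dB.
refrigeration condenser: 73 − 20·log₁₀(9.7/1.8) = 73 − 14.63 = 58.37 dB.
hydraulic press: 90 − 20·log₁₀(22.9/1.8) = 90 − 22.09 = 67.91 dB.
Σ 10^(L/10) = 8.251e+06 → L_total = 10·log₁₀(8.251e+06) = 69.17 dB.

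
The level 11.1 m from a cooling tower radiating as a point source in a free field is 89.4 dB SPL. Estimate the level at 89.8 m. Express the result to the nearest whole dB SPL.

71 dB SPL

Point-source attenuation: ΔL = 20·log₁₀(r₂/r₁) = 20·log₁₀(89.8/11.1) = 18.159 dB.
L₂ = 89.4 − 20·log₁₀(89.8/11.1) = 89.4 − 18.159 = 71.24 dB SPL.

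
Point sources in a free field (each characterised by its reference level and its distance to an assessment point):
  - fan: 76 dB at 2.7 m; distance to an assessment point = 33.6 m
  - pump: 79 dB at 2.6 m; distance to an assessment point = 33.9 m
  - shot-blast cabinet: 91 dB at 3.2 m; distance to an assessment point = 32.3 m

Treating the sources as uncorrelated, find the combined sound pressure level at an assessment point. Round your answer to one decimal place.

71.2 dB

Apply inverse-square spreading to bring every level to the receiver, then sum 10^(L/10).
fan: 76 − 20·log₁₀(33.6/2.7) = 76 − 21.90 = 54.10 dB.
pump: 79 − 20·log₁₀(33.9/2.6) = 79 − 22.30 = 56.70 dB.
shot-blast cabinet: 91 − 20·log₁₀(32.3/3.2) = 91 − 20.08 = 70.92 dB.
Σ 10^(L/10) = 1.308e+07 → L_total = 10·log₁₀(1.308e+07) = 71.17 dB.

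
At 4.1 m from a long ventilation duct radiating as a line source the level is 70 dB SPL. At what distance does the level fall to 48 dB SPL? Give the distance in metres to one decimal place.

649.8 m

For a line source L₁ − L₂ = 10·log₁₀(r₂/r₁), so r₂ = r₁·10^((L₁−L₂)/10).
r₂ = 4.1·10^((70−48)/10) = 4.1·10^(22.0/10) = 649.81 m.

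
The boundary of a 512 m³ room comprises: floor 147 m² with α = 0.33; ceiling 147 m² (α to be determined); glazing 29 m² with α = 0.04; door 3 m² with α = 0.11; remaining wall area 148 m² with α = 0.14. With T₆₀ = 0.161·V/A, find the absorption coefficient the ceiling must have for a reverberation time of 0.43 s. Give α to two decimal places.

From T₆₀ = 0.161·V/A, the target T₆₀ = 0.43 s needs A = 0.161·512/0.43 = 191.70 m².
Absorption from the other surfaces = 147·0.33 + 29·0.04 + 3·0.11 + 148·0.14 = 70.72 m², so the ceiling must supply 120.98 m² over 147 m².
α = 120.98/147 = 0.823.

0.82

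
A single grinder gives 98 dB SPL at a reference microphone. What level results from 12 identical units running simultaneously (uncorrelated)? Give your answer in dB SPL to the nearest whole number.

109 dB SPL

L_total = L₁ + 10·log₁₀ N for N identical incoherent sources.
L_total = 98 + 10·log₁₀(12) = 98 + 10.792 = 108.79 dB SPL.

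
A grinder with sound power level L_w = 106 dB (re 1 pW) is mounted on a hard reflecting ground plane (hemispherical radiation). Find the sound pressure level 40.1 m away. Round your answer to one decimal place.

66.0 dB

Free-field hemispherical radiation: L_p = L_w − 10·log₁₀(2π·r²), r = 40.1 m.
2π·r² = 1.01e+04 m², 10·log₁₀ of that is 40.045 dB.
L_p = 106 − 40.045 = 65.96 dB.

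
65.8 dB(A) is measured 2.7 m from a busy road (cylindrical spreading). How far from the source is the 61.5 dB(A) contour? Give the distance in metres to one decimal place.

Line-source spreading drops the level by 10·log₁₀(r₂/r₁); inverting, r₂/r₁ = 10^(ΔL/10).
r₂ = 2.7·10^((65.8−61.5)/10) = 2.7·10^(4.3/10) = 7.27 m.

7.3 m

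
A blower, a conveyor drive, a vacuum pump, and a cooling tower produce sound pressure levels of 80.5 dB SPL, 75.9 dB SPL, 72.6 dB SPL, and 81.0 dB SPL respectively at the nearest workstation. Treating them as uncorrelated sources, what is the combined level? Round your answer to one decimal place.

For uncorrelated sources the intensities add, so convert each level to linear form, sum, and take 10·log₁₀ of the total.
Σ 10^(L/10) = 10^(80.5/10) + 10^(75.9/10) + 10^(72.6/10) + 10^(81.0/10) = 2.952e+08.
L_total = 10·log₁₀(2.952e+08) = 84.70 dB SPL.

84.7 dB SPL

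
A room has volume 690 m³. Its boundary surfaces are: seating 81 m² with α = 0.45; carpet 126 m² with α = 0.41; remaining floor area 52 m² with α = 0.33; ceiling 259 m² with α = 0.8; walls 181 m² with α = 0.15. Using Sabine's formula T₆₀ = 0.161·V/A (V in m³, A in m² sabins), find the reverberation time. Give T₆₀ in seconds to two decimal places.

Total absorption A = 81·0.45 + 126·0.41 + 52·0.33 + 259·0.8 + 181·0.15 = 339.62 m² sabins.
T₆₀ = 0.161 × 690 / 339.62 = 0.327 s.

0.33 s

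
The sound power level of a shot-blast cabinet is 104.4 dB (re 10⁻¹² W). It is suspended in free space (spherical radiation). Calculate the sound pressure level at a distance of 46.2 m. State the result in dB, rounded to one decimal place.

Free-field spherical radiation: L_p = L_w − 10·log₁₀(4π·r²), r = 46.2 m.
4π·r² = 2.682e+04 m², 10·log₁₀ of that is 44.285 dB.
L_p = 104.4 − 44.285 = 60.12 dB.

60.1 dB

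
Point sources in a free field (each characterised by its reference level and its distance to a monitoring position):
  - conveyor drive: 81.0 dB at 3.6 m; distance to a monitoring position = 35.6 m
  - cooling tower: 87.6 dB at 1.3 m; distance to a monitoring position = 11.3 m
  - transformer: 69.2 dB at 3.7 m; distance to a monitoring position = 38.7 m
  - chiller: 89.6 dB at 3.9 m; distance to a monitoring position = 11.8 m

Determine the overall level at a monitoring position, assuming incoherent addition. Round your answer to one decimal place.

First find each source's level at the receiver (point-source: −20·log₁₀(r/r_ref)), then combine on an intensity basis.
conveyor drive: 81.0 − 20·log₁₀(35.6/3.6) = 81.0 − 19.90 = 61.10 dB.
cooling tower: 87.6 − 20·log₁₀(11.3/1.3) = 87.6 − 18.78 = 68.82 dB.
transformer: 69.2 − 20·log₁₀(38.7/3.7) = 69.2 − 20.39 = 48.81 dB.
chiller: 89.6 − 20·log₁₀(11.8/3.9) = 89.6 − 9.62 = 79.98 dB.
Σ 10^(L/10) = 1.086e+08 → L_total = 10·log₁₀(1.086e+08) = 80.36 dB.

80.4 dB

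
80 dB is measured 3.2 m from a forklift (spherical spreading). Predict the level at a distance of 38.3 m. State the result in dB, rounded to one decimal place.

58.4 dB

Spherical spreading from a point source gives a 20·log₁₀(r₂/r₁) drop.
L₂ = 80 − 20·log₁₀(38.3/3.2) = 80 − 21.561 = 58.44 dB.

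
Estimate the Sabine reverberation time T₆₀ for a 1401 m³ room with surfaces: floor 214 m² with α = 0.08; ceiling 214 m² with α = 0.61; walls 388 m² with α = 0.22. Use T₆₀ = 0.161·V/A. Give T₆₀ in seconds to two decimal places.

A = Σ Sᵢαᵢ = 214·0.08 + 214·0.61 + 388·0.22 = 233.02 m².
T₆₀ = 0.161·V/A = 0.161·1401/233.02 = 0.968 s.

0.97 s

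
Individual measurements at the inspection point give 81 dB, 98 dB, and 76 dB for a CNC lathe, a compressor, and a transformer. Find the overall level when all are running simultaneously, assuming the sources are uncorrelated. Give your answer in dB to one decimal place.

98.1 dB

Incoherent sources combine by intensity addition: L_total = 10·log₁₀(Σ 10^(L_i/10)).
Σ 10^(L/10) = 10^(81/10) + 10^(98/10) + 10^(76/10) = 6.475e+09.
L_total = 10·log₁₀(6.475e+09) = 98.11 dB.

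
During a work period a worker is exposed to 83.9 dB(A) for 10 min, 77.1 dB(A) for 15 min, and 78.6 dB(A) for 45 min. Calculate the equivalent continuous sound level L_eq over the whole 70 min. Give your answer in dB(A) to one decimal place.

L_eq = 10·log₁₀[(1/T)·Σ tᵢ·10^(Lᵢ/10)] with T = 70 min.
Σ tᵢ·10^(Lᵢ/10) = 10·10^(83.9/10) + 15·10^(77.1/10) + 45·10^(78.6/10) = 6.484e+09.
L_eq = 10·log₁₀(6.484e+09/70) = 79.67 dB(A).

79.7 dB(A)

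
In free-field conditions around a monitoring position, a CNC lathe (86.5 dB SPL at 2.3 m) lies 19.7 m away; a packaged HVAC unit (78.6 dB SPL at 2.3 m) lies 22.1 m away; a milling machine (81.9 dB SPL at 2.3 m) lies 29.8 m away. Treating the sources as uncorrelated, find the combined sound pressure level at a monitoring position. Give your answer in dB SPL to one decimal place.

First find each source's level at the receiver (point-source: −20·log₁₀(r/r_ref)), then combine on an intensity basis.
CNC lathe: 86.5 − 20·log₁₀(19.7/2.3) = 86.5 − 18.65 = 67.85 dB SPL.
packaged HVAC unit: 78.6 − 20·log₁₀(22.1/2.3) = 78.6 − 19.65 = 58.95 dB SPL.
milling machine: 81.9 − 20·log₁₀(29.8/2.3) = 81.9 − 22.25 = 59.65 dB SPL.
Σ 10^(L/10) = 7.796e+06 → L_total = 10·log₁₀(7.796e+06) = 68.92 dB SPL.

68.9 dB SPL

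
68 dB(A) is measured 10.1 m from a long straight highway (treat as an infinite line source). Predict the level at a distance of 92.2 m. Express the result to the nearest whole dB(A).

Line-source attenuation: ΔL = 10·log₁₀(r₂/r₁) = 10·log₁₀(92.2/10.1) = 9.604 dB.
L₂ = 68 − 10·log₁₀(92.2/10.1) = 68 − 9.604 = 58.40 dB(A).

58 dB(A)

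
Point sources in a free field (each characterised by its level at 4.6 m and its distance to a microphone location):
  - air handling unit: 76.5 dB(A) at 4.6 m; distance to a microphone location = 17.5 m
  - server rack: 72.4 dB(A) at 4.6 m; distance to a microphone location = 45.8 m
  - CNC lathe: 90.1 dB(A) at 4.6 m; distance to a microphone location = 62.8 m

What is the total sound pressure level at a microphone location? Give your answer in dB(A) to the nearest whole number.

Propagate each source to the receiver with L = L_ref − 20·log₁₀(r/r_ref), then add intensities.
air handling unit: 76.5 − 20·log₁₀(17.5/4.6) = 76.5 − 11.61 = 64.89 dB(A).
server rack: 72.4 − 20·log₁₀(45.8/4.6) = 72.4 − 19.96 = 52.44 dB(A).
CNC lathe: 90.1 − 20·log₁₀(62.8/4.6) = 90.1 − 22.70 = 67.40 dB(A).
Σ 10^(L/10) = 8.752e+06 → L_total = 10·log₁₀(8.752e+06) = 69.42 dB(A).

69 dB(A)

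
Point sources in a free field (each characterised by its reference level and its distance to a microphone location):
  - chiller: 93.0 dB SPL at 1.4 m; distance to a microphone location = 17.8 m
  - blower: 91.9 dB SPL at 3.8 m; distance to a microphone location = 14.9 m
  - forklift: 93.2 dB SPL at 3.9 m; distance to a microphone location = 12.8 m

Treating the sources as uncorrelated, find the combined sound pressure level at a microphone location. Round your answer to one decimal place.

Apply inverse-square spreading to bring every level to the receiver, then sum 10^(L/10).
chiller: 93.0 − 20·log₁₀(17.8/1.4) = 93.0 − 22.09 = 70.91 dB SPL.
blower: 91.9 − 20·log₁₀(14.9/3.8) = 91.9 − 11.87 = 80.03 dB SPL.
forklift: 93.2 − 20·log₁₀(12.8/3.9) = 93.2 − 10.32 = 82.88 dB SPL.
Σ 10^(L/10) = 3.070e+08 → L_total = 10·log₁₀(3.070e+08) = 84.87 dB SPL.

84.9 dB SPL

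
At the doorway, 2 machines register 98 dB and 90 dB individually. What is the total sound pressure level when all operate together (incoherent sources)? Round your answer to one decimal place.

For uncorrelated sources the intensities add, so convert each level to linear form, sum, and take 10·log₁₀ of the total.
Σ 10^(L/10) = 10^(98/10) + 10^(90/10) = 7.310e+09.
L_total = 10·log₁₀(7.310e+09) = 98.64 dB.

98.6 dB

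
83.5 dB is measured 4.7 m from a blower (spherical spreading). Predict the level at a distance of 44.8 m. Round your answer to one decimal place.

For a point source, L₂ = L₁ − 20·log₁₀(r₂/r₁).
L₂ = 83.5 − 20·log₁₀(44.8/4.7) = 83.5 − 19.584 = 63.92 dB.

63.9 dB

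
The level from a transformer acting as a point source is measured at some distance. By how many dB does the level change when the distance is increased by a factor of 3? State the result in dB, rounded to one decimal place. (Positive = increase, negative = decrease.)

A point source loses 6 dB per doubling of distance; generally ΔL = −20·log₁₀(r₂/r₁).
ΔL = −20·log₁₀(3) = -9.54 dB.

-9.5 dB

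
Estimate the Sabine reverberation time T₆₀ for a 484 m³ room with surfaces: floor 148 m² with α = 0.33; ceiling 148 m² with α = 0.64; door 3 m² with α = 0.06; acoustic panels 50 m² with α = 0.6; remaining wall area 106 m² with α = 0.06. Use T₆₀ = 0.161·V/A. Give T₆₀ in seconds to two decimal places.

0.43 s

Summing Sᵢαᵢ: 148·0.33 + 148·0.64 + 3·0.06 + 50·0.6 + 106·0.06 = 180.10 m².
T₆₀ = 0.161 × 484 / 180.10 = 0.433 s.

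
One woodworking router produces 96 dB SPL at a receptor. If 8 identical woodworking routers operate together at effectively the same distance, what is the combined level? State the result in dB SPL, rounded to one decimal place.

105.0 dB SPL

L_total = L₁ + 10·log₁₀ N for N identical incoherent sources.
L_total = 96 + 10·log₁₀(8) = 96 + 9.031 = 105.03 dB SPL.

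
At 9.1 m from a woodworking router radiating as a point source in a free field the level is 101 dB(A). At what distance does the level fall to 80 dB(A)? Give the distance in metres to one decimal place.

102.1 m

Point-source spreading drops the level by 20·log₁₀(r₂/r₁); inverting, r₂/r₁ = 10^(ΔL/20).
r₂ = 9.1·10^((101−80)/20) = 9.1·10^(21.0/20) = 102.10 m.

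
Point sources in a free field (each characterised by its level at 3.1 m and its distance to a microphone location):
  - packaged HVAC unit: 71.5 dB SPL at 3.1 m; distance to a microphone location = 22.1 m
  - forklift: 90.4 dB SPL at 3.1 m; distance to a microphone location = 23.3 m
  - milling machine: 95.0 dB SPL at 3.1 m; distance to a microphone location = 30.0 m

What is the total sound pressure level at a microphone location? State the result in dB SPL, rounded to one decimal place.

77.3 dB SPL

Propagate each source to the receiver with L = L_ref − 20·log₁₀(r/r_ref), then add intensities.
packaged HVAC unit: 71.5 − 20·log₁₀(22.1/3.1) = 71.5 − 17.06 = 54.44 dB SPL.
forklift: 90.4 − 20·log₁₀(23.3/3.1) = 90.4 − 17.52 = 72.88 dB SPL.
milling machine: 95.0 − 20·log₁₀(30.0/3.1) = 95.0 − 19.72 = 75.28 dB SPL.
Σ 10^(L/10) = 5.345e+07 → L_total = 10·log₁₀(5.345e+07) = 77.28 dB SPL.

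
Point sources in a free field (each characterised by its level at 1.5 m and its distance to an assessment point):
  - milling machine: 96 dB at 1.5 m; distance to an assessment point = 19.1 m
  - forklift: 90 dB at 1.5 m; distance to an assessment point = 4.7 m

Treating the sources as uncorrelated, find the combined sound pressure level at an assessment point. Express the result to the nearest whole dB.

Propagate each source to the receiver with L = L_ref − 20·log₁₀(r/r_ref), then add intensities.
milling machine: 96 − 20·log₁₀(19.1/1.5) = 96 − 22.10 = 73.90 dB.
forklift: 90 − 20·log₁₀(4.7/1.5) = 90 − 9.92 = 80.08 dB.
Σ 10^(L/10) = 1.264e+08 → L_total = 10·log₁₀(1.264e+08) = 81.02 dB.

81 dB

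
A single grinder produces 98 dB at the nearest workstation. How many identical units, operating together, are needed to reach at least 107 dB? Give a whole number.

8

N identical sources give L₁ + 10·log₁₀ N, so require 10·log₁₀ N ≥ 107 − 98 = 9.0 dB.
N ≥ 10^(9.0/10) = 7.943, so N = 8.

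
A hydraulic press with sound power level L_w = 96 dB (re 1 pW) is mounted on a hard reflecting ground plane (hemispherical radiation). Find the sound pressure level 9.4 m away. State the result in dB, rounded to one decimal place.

The power spreads over a hemisphere of area 2π·r², so L_p = L_w − 10·log₁₀(2π·r²).
2π·r² = 555.2 m², 10·log₁₀ of that is 27.444 dB.
L_p = 96 − 27.444 = 68.56 dB.

68.6 dB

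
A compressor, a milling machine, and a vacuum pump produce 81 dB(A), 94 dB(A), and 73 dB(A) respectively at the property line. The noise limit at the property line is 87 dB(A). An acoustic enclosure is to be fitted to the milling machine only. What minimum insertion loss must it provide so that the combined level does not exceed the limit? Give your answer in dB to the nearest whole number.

Fixed contribution from the other sources: Σ 10^(L/10) = 10^(81/10) + 10^(73/10) = 1.458e+08 (81.64 dB(A)).
To meet 87 dB(A) overall, the treated milling machine may contribute at most 10^(87/10) − 1.458e+08 = 3.553e+08, i.e. 85.51 dB(A).
So the milling machine must be reduced from 94 to 85.51 dB(A): IL = 8.49 dB.

8 dB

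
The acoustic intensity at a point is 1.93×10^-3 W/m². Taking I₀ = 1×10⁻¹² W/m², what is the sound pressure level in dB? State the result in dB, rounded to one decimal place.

I/I₀ = 1.93×10^-3/10⁻¹² = 1.93×10^9, and L = 10·log₁₀(I/I₀).
L = 10·(0.2856 + 9) = 92.86 dB.

92.9 dB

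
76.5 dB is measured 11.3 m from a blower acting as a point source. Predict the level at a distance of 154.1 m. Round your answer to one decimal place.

Point-source attenuation: ΔL = 20·log₁₀(r₂/r₁) = 20·log₁₀(154.1/11.3) = 22.694 dB.
L₂ = 76.5 − 20·log₁₀(154.1/11.3) = 76.5 − 22.694 = 53.81 dB.

53.8 dB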